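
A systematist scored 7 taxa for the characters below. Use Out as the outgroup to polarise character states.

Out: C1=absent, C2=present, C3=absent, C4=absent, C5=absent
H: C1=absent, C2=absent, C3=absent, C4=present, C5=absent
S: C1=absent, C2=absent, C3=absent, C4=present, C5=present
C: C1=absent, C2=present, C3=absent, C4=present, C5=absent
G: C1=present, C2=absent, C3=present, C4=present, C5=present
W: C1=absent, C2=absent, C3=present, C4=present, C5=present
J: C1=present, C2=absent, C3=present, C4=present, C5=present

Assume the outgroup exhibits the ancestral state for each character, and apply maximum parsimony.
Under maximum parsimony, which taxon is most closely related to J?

G

Character polarity is set by the outgroup: the derived state is whichever differs from the outgroup's state, so for C2 the derived state is 'absent', and for the remaining characters it is 'present'.
C1 (derived state 'present') is shared by G and J — a synapomorphy uniting that clade.
Only G, H, J, S, and W show the derived state 'absent' for C2, supporting them as a clade.
Only G, J, and W show the derived state 'present' for C3, supporting them as a clade.
C4 (derived state 'present') is shared by all ingroup taxa — unites the whole ingroup.
C5: derived state 'present' in G, J, S, and W only — synapomorphy for {G, J, S, W}.
Most parsimonious ingroup topology: ((H,(S,((G,J),W))),C).
J and G form a cherry on this tree, so they are sister taxa.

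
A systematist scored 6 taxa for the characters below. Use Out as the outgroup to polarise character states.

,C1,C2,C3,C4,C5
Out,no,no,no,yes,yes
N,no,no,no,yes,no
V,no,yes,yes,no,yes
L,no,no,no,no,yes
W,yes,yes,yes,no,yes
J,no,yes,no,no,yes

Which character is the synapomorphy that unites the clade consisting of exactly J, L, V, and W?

C4

Character polarity is set by the outgroup: the derived state is whichever differs from the outgroup's state, so for C4, C5 the derived state is 'no', and for the remaining characters it is 'yes'.
C1: derived state 'yes' in W only — an autapomorphy, so it tells us nothing about relationships among taxa.
C2: derived state 'yes' in J, V, and W only — synapomorphy for {J, V, W}.
Only V and W show the derived state 'yes' for C3, supporting them as a clade.
Only J, L, V, and W show the derived state 'no' for C4, supporting them as a clade.
C5 (derived state 'no') is unique to N (autapomorphy; uninformative for grouping).
Most parsimonious ingroup topology: (N,(((V,W),J),L)).
The clade {J, L, V, W} is supported by C4: its derived state 'no' occurs in exactly those taxa and in no other taxon (including the outgroup).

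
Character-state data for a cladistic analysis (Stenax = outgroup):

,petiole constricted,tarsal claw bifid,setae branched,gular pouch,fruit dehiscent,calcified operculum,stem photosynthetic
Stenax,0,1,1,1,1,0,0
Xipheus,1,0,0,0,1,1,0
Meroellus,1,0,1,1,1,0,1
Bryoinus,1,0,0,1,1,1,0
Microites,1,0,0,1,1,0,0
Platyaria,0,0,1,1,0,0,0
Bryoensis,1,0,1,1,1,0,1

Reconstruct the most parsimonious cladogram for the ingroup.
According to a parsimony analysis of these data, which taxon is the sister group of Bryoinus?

Xipheus

Character polarity is set by the outgroup: the derived state is whichever differs from the outgroup's state, so for tarsal claw bifid, setae branched, gular pouch, fruit dehiscent the derived state is '0', and for the remaining characters it is '1'.
petiole constricted: derived state '1' in Bryoensis, Bryoinus, Meroellus, Microites, and Xipheus only — synapomorphy for {Bryoensis, Bryoinus, Meroellus, Microites, Xipheus}.
All ingroup taxa share the derived state '0' for tarsal claw bifid; it defines the ingroup but does not resolve relationships within it.
Only Bryoinus, Microites, and Xipheus show the derived state '0' for setae branched, supporting them as a clade.
gular pouch: derived state '0' in Xipheus only — an autapomorphy, so it tells us nothing about relationships among taxa.
fruit dehiscent (derived state '0') is unique to Platyaria (autapomorphy; uninformative for grouping).
calcified operculum (derived state '1') is shared by Bryoinus and Xipheus — a synapomorphy uniting that clade.
stem photosynthetic: derived state '1' in Bryoensis and Meroellus only — synapomorphy for {Bryoensis, Meroellus}.
Most parsimonious ingroup topology: ((((Xipheus,Bryoinus),Microites),(Meroellus,Bryoensis)),Platyaria).
Bryoinus and Xipheus form a cherry on this tree, so they are sister taxa.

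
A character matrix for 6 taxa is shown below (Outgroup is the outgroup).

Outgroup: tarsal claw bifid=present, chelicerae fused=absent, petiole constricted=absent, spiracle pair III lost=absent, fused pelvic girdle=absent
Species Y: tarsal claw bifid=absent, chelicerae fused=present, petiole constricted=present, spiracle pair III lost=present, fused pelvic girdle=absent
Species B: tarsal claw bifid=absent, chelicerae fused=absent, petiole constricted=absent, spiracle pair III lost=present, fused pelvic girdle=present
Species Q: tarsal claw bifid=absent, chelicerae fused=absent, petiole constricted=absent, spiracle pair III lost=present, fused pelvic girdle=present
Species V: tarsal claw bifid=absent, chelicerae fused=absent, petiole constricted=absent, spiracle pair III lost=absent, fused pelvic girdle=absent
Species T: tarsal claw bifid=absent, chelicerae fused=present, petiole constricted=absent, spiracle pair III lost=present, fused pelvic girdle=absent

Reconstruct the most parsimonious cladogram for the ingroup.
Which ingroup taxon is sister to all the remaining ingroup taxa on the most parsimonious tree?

Character polarity is set by the outgroup: the derived state is whichever differs from the outgroup's state, so for tarsal claw bifid the derived state is 'absent', and for the remaining characters it is 'present'.
All ingroup taxa share the derived state 'absent' for tarsal claw bifid; it defines the ingroup but does not resolve relationships within it.
chelicerae fused: derived state 'present' in Species T and Species Y only — synapomorphy for {Species T, Species Y}.
petiole constricted: derived state 'present' in Species Y only — an autapomorphy, so it tells us nothing about relationships among taxa.
spiracle pair III lost (derived state 'present') is shared by Species B, Species Q, Species T, and Species Y — a synapomorphy uniting that clade.
fused pelvic girdle: derived state 'present' in Species B and Species Q only — synapomorphy for {Species B, Species Q}.
Most parsimonious ingroup topology: (((Species Y,Species T),(Species B,Species Q)),Species V).
Species V is sister to the clade containing all other ingroup taxa, so it is the earliest-diverging (most basal) ingroup lineage.

Species V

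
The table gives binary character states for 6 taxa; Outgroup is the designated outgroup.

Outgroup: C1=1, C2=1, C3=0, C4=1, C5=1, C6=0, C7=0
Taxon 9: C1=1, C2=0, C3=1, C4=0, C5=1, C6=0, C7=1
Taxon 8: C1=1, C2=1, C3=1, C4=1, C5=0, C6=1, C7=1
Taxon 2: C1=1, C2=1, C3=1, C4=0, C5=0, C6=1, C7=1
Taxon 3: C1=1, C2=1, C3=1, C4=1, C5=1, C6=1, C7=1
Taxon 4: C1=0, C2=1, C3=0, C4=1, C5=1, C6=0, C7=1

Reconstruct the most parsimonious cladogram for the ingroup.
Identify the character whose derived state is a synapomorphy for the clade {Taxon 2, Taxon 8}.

C5

Character polarity is set by the outgroup: the derived state is whichever differs from the outgroup's state, so for C1, C2, C4, C5 the derived state is '0', and for the remaining characters it is '1'.
C1: derived state '0' in Taxon 4 only — an autapomorphy, so it tells us nothing about relationships among taxa.
C2 (derived state '0') is unique to Taxon 9 (autapomorphy; uninformative for grouping).
C3 (derived state '1') is shared by Taxon 2, Taxon 3, Taxon 8, and Taxon 9 — a synapomorphy uniting that clade.
C4 (state '0') occurs in Taxon 2 and Taxon 9 but conflicts with the nesting implied by the other characters — most parsimoniously interpreted as homoplasy.
C5 (derived state '0') is shared by Taxon 2 and Taxon 8 — a synapomorphy uniting that clade.
Only Taxon 2, Taxon 3, and Taxon 8 show the derived state '1' for C6, supporting them as a clade.
All ingroup taxa share the derived state '1' for C7; it defines the ingroup but does not resolve relationships within it.
Most parsimonious ingroup topology: ((Taxon 9,((Taxon 8,Taxon 2),Taxon 3)),Taxon 4).
The clade {Taxon 2, Taxon 8} is supported by C5: its derived state '0' occurs in exactly those taxa and in no other taxon (including the outgroup).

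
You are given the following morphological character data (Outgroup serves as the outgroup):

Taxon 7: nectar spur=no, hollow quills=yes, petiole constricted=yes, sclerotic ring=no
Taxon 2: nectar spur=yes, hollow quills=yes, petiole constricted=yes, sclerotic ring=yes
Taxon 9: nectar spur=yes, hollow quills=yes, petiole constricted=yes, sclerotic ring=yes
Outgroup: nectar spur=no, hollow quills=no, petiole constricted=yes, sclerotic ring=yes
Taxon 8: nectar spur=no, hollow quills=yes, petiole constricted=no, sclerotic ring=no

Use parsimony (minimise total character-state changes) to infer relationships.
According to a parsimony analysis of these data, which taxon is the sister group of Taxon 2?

Taxon 9

Character polarity is set by the outgroup: the derived state is whichever differs from the outgroup's state, so for petiole constricted, sclerotic ring the derived state is 'no', and for the remaining characters it is 'yes'.
nectar spur: derived state 'yes' in Taxon 2 and Taxon 9 only — synapomorphy for {Taxon 2, Taxon 9}.
hollow quills (derived state 'yes') is shared by all ingroup taxa — unites the whole ingroup.
petiole constricted: derived state 'no' in Taxon 8 only — an autapomorphy, so it tells us nothing about relationships among taxa.
sclerotic ring: derived state 'no' in Taxon 7 and Taxon 8 only — synapomorphy for {Taxon 7, Taxon 8}.
Most parsimonious ingroup topology: ((Taxon 8,Taxon 7),(Taxon 2,Taxon 9)).
Taxon 2 and Taxon 9 form a cherry on this tree, so they are sister taxa.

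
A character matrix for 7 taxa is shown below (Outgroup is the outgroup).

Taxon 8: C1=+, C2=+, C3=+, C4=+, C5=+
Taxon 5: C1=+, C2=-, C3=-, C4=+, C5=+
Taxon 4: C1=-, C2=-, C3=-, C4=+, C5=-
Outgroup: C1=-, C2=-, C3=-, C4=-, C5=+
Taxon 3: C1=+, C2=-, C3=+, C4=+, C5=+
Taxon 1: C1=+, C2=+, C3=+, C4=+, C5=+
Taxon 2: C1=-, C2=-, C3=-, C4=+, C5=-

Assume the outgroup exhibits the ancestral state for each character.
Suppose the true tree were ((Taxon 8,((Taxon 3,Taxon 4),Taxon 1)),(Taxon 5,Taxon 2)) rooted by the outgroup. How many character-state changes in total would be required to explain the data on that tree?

10

Map each character onto ((Taxon 8,((Taxon 3,Taxon 4),Taxon 1)),(Taxon 5,Taxon 2)) (rooted by Outgroup) and count the minimum state changes it requires (Fitch parsimony):
C1: 3; C2: 2; C3: 2; C4: 1; C5: 2.
Total tree length = 10.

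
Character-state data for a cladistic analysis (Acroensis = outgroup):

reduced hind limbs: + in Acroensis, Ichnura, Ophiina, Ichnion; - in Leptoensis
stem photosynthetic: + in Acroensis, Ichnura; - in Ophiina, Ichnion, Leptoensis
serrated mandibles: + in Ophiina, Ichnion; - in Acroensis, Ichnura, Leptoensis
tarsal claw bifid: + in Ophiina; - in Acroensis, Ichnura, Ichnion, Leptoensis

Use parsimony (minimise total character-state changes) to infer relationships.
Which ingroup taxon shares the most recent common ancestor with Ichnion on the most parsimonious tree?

Ophiina

Character polarity is set by the outgroup: the derived state is whichever differs from the outgroup's state, so for reduced hind limbs, stem photosynthetic the derived state is '-', and for the remaining characters it is '+'.
reduced hind limbs: derived state '-' in Leptoensis only — an autapomorphy, so it tells us nothing about relationships among taxa.
stem photosynthetic (derived state '-') is shared by Ichnion, Leptoensis, and Ophiina — a synapomorphy uniting that clade.
serrated mandibles: derived state '+' in Ichnion and Ophiina only — synapomorphy for {Ichnion, Ophiina}.
tarsal claw bifid (derived state '+') is unique to Ophiina (autapomorphy; uninformative for grouping).
Most parsimonious ingroup topology: (Ichnura,((Ophiina,Ichnion),Leptoensis)).
Ichnion and Ophiina form a cherry on this tree, so they are sister taxa.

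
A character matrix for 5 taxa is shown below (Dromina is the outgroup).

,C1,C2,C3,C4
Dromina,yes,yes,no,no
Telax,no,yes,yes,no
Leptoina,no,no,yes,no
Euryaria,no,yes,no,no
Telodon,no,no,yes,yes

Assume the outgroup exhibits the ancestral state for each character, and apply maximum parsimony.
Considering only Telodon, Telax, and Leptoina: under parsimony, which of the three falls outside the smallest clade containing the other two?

Character polarity is set by the outgroup: the derived state is whichever differs from the outgroup's state, so for C1, C2 the derived state is 'no', and for the remaining characters it is 'yes'.
C1 (derived state 'no') is shared by all ingroup taxa — unites the whole ingroup.
C2 (derived state 'no') is shared by Leptoina and Telodon — a synapomorphy uniting that clade.
C3: derived state 'yes' in Leptoina, Telax, and Telodon only — synapomorphy for {Leptoina, Telax, Telodon}.
C4 (derived state 'yes') is unique to Telodon (autapomorphy; uninformative for grouping).
Most parsimonious ingroup topology: ((Telax,(Leptoina,Telodon)),Euryaria).
Leptoina and Telodon share a more recent common ancestor with each other than either does with Telax, so Telax is the least closely related of the three.

Telax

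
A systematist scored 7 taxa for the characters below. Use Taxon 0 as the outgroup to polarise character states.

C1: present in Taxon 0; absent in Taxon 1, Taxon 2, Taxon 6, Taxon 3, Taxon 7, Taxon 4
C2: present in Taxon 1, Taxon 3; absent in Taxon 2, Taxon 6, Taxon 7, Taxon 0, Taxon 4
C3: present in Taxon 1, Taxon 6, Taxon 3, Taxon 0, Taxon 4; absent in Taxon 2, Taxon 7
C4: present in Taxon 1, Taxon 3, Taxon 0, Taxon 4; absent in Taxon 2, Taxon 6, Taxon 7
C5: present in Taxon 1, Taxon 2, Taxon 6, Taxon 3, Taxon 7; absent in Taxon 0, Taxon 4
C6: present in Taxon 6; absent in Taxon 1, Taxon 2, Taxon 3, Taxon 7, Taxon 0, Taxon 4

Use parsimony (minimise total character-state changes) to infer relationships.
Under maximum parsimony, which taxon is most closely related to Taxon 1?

Character polarity is set by the outgroup: the derived state is whichever differs from the outgroup's state, so for C1, C3, C4 the derived state is 'absent', and for the remaining characters it is 'present'.
All ingroup taxa share the derived state 'absent' for C1; it defines the ingroup but does not resolve relationships within it.
C2 (derived state 'present') is shared by Taxon 1 and Taxon 3 — a synapomorphy uniting that clade.
Only Taxon 2 and Taxon 7 show the derived state 'absent' for C3, supporting them as a clade.
Only Taxon 2, Taxon 6, and Taxon 7 show the derived state 'absent' for C4, supporting them as a clade.
C5: derived state 'present' in Taxon 1, Taxon 2, Taxon 3, Taxon 6, and Taxon 7 only — synapomorphy for {Taxon 1, Taxon 2, Taxon 3, Taxon 6, Taxon 7}.
C6 (derived state 'present') is unique to Taxon 6 (autapomorphy; uninformative for grouping).
Most parsimonious ingroup topology: ((((Taxon 2,Taxon 7),Taxon 6),(Taxon 1,Taxon 3)),Taxon 4).
Taxon 1 and Taxon 3 form a cherry on this tree, so they are sister taxa.

Taxon 3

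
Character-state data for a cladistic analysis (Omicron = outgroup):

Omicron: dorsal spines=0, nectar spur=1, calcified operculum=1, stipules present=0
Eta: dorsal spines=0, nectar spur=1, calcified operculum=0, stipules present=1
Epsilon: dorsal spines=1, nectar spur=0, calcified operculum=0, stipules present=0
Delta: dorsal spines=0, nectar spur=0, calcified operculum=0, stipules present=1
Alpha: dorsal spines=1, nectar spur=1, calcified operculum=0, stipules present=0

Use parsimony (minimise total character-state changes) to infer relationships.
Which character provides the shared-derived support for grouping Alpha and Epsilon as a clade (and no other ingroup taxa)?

dorsal spines

Character polarity is set by the outgroup: the derived state is whichever differs from the outgroup's state, so for nectar spur, calcified operculum the derived state is '0', and for the remaining characters it is '1'.
Only Alpha and Epsilon show the derived state '1' for dorsal spines, supporting them as a clade.
nectar spur groups Delta and Epsilon, which is incompatible with the clades supported by the remaining characters; treating it as convergent (homoplasy) costs fewer steps than any alternative tree.
calcified operculum (derived state '0') is shared by all ingroup taxa — unites the whole ingroup.
stipules present: derived state '1' in Delta and Eta only — synapomorphy for {Delta, Eta}.
Most parsimonious ingroup topology: ((Eta,Delta),(Epsilon,Alpha)).
The clade {Alpha, Epsilon} is supported by dorsal spines: its derived state '1' occurs in exactly those taxa and in no other taxon (including the outgroup).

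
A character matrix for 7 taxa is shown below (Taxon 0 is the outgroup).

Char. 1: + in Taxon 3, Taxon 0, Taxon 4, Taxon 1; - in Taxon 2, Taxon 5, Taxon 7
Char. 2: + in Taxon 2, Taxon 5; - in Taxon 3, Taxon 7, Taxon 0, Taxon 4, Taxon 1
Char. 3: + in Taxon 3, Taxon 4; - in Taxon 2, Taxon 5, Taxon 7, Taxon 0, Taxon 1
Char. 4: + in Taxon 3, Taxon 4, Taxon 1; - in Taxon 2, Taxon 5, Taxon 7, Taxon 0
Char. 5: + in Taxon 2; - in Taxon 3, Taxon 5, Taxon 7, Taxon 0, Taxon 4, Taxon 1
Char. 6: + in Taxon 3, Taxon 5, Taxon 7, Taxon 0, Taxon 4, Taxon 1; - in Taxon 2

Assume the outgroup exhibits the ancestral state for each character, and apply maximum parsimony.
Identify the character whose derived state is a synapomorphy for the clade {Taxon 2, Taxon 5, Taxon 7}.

Character polarity is set by the outgroup: the derived state is whichever differs from the outgroup's state, so for Char. 1, Char. 6 the derived state is '-', and for the remaining characters it is '+'.
Char. 1: derived state '-' in Taxon 2, Taxon 5, and Taxon 7 only — synapomorphy for {Taxon 2, Taxon 5, Taxon 7}.
Only Taxon 2 and Taxon 5 show the derived state '+' for Char. 2, supporting them as a clade.
Char. 3: derived state '+' in Taxon 3 and Taxon 4 only — synapomorphy for {Taxon 3, Taxon 4}.
Char. 4 (derived state '+') is shared by Taxon 1, Taxon 3, and Taxon 4 — a synapomorphy uniting that clade.
Char. 5 (derived state '+') is unique to Taxon 2 (autapomorphy; uninformative for grouping).
Char. 6: derived state '-' in Taxon 2 only — an autapomorphy, so it tells us nothing about relationships among taxa.
Most parsimonious ingroup topology: (((Taxon 4,Taxon 3),Taxon 1),((Taxon 5,Taxon 2),Taxon 7)).
The clade {Taxon 2, Taxon 5, Taxon 7} is supported by Char. 1: its derived state '-' occurs in exactly those taxa and in no other taxon (including the outgroup).

Char. 1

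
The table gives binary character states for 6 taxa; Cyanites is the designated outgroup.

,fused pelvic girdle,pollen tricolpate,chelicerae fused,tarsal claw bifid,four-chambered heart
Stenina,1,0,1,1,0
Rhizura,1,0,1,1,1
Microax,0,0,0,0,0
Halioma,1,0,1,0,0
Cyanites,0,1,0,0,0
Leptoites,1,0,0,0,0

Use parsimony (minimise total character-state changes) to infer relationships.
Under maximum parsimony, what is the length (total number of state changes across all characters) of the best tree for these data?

Character polarity is set by the outgroup: the derived state is whichever differs from the outgroup's state, so for pollen tricolpate the derived state is '0', and for the remaining characters it is '1'.
Only Halioma, Leptoites, Rhizura, and Stenina show the derived state '1' for fused pelvic girdle, supporting them as a clade.
pollen tricolpate (derived state '0') is shared by all ingroup taxa — unites the whole ingroup.
chelicerae fused (derived state '1') is shared by Halioma, Rhizura, and Stenina — a synapomorphy uniting that clade.
tarsal claw bifid (derived state '1') is shared by Rhizura and Stenina — a synapomorphy uniting that clade.
four-chambered heart (derived state '1') is unique to Rhizura (autapomorphy; uninformative for grouping).
Most parsimonious ingroup topology: ((Leptoites,((Rhizura,Stenina),Halioma)),Microax).
Changes per character on this tree: fused pelvic girdle: 1; pollen tricolpate: 1; chelicerae fused: 1; tarsal claw bifid: 1; four-chambered heart: 1.
Total = 5.

5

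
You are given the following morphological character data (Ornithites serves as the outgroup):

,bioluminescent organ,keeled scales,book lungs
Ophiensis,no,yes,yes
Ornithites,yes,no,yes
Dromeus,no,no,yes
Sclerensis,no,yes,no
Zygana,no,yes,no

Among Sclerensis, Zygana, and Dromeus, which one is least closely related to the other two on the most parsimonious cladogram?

Character polarity is set by the outgroup: the derived state is whichever differs from the outgroup's state, so for bioluminescent organ, book lungs the derived state is 'no', and for the remaining characters it is 'yes'.
All ingroup taxa share the derived state 'no' for bioluminescent organ; it defines the ingroup but does not resolve relationships within it.
keeled scales: derived state 'yes' in Ophiensis, Sclerensis, and Zygana only — synapomorphy for {Ophiensis, Sclerensis, Zygana}.
Only Sclerensis and Zygana show the derived state 'no' for book lungs, supporting them as a clade.
Most parsimonious ingroup topology: (Dromeus,(Ophiensis,(Zygana,Sclerensis))).
Sclerensis and Zygana share a more recent common ancestor with each other than either does with Dromeus, so Dromeus is the least closely related of the three.

Dromeus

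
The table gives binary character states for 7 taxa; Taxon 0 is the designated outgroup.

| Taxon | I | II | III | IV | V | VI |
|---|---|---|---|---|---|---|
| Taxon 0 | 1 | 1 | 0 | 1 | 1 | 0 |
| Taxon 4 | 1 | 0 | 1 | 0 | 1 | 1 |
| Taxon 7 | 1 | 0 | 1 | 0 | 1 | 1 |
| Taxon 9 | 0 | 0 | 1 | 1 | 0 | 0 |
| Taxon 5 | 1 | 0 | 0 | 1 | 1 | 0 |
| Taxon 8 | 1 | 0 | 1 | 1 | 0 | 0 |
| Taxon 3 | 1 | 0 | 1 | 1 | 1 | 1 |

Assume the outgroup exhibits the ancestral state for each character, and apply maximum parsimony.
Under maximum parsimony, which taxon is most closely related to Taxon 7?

Character polarity is set by the outgroup: the derived state is whichever differs from the outgroup's state, so for I, II, IV, V the derived state is '0', and for the remaining characters it is '1'.
I: derived state '0' in Taxon 9 only — an autapomorphy, so it tells us nothing about relationships among taxa.
All ingroup taxa share the derived state '0' for II; it defines the ingroup but does not resolve relationships within it.
III: derived state '1' in Taxon 3, Taxon 4, Taxon 7, Taxon 8, and Taxon 9 only — synapomorphy for {Taxon 3, Taxon 4, Taxon 7, Taxon 8, Taxon 9}.
Only Taxon 4 and Taxon 7 show the derived state '0' for IV, supporting them as a clade.
V: derived state '0' in Taxon 8 and Taxon 9 only — synapomorphy for {Taxon 8, Taxon 9}.
VI (derived state '1') is shared by Taxon 3, Taxon 4, and Taxon 7 — a synapomorphy uniting that clade.
Most parsimonious ingroup topology: ((((Taxon 4,Taxon 7),Taxon 3),(Taxon 9,Taxon 8)),Taxon 5).
Taxon 7 and Taxon 4 form a cherry on this tree, so they are sister taxa.

Taxon 4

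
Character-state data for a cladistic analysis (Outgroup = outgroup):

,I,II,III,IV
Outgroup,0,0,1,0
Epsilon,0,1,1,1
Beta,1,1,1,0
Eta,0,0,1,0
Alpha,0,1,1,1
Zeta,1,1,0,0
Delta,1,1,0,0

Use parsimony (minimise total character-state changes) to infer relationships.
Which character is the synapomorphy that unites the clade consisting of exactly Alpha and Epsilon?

IV

Character polarity is set by the outgroup: the derived state is whichever differs from the outgroup's state, so for III the derived state is '0', and for the remaining characters it is '1'.
Only Beta, Delta, and Zeta show the derived state '1' for I, supporting them as a clade.
II (derived state '1') is shared by Alpha, Beta, Delta, Epsilon, and Zeta — a synapomorphy uniting that clade.
III (derived state '0') is shared by Delta and Zeta — a synapomorphy uniting that clade.
IV: derived state '1' in Alpha and Epsilon only — synapomorphy for {Alpha, Epsilon}.
Most parsimonious ingroup topology: (((Alpha,Epsilon),((Zeta,Delta),Beta)),Eta).
The clade {Alpha, Epsilon} is supported by IV: its derived state '1' occurs in exactly those taxa and in no other taxon (including the outgroup).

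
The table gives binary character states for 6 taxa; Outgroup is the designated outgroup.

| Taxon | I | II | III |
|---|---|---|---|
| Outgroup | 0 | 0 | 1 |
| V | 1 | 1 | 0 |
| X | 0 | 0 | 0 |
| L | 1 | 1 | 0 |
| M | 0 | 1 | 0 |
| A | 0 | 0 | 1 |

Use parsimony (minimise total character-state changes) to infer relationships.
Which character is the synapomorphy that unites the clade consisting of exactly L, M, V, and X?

Character polarity is set by the outgroup: the derived state is whichever differs from the outgroup's state, so for III the derived state is '0', and for the remaining characters it is '1'.
I (derived state '1') is shared by L and V — a synapomorphy uniting that clade.
II (derived state '1') is shared by L, M, and V — a synapomorphy uniting that clade.
III (derived state '0') is shared by L, M, V, and X — a synapomorphy uniting that clade.
Most parsimonious ingroup topology: ((((V,L),M),X),A).
The clade {L, M, V, X} is supported by III: its derived state '0' occurs in exactly those taxa and in no other taxon (including the outgroup).

III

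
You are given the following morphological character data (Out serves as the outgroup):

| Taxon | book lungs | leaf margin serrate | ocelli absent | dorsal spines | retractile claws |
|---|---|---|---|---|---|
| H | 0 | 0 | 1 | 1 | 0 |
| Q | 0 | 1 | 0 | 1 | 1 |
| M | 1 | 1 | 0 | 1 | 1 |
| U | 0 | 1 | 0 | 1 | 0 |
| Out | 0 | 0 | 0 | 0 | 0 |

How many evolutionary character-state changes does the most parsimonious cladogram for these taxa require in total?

The outgroup has state '0' for every character, so '1' is the derived state throughout.
book lungs (derived state '1') is unique to M (autapomorphy; uninformative for grouping).
Only M, Q, and U show the derived state '1' for leaf margin serrate, supporting them as a clade.
ocelli absent (derived state '1') is unique to H (autapomorphy; uninformative for grouping).
All ingroup taxa share the derived state '1' for dorsal spines; it defines the ingroup but does not resolve relationships within it.
retractile claws (derived state '1') is shared by M and Q — a synapomorphy uniting that clade.
Most parsimonious ingroup topology: (((Q,M),U),H).
Changes per character on this tree: book lungs: 1; leaf margin serrate: 1; ocelli absent: 1; dorsal spines: 1; retractile claws: 1.
Total = 5.

5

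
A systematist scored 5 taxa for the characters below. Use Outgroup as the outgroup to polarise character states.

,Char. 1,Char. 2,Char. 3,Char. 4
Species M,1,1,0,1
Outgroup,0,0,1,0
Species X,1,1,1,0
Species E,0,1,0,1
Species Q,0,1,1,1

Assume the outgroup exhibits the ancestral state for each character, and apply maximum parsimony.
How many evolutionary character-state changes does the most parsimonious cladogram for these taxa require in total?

Character polarity is set by the outgroup: the derived state is whichever differs from the outgroup's state, so for Char. 3 the derived state is '0', and for the remaining characters it is '1'.
Char. 1 (state '1') occurs in Species M and Species X but conflicts with the nesting implied by the other characters — most parsimoniously interpreted as homoplasy.
Char. 2 (derived state '1') is shared by all ingroup taxa — unites the whole ingroup.
Char. 3: derived state '0' in Species E and Species M only — synapomorphy for {Species E, Species M}.
Char. 4 (derived state '1') is shared by Species E, Species M, and Species Q — a synapomorphy uniting that clade.
Most parsimonious ingroup topology: (((Species E,Species M),Species Q),Species X).
Changes per character on this tree: Char. 1: 2; Char. 2: 1; Char. 3: 1; Char. 4: 1.
Total = 5.

5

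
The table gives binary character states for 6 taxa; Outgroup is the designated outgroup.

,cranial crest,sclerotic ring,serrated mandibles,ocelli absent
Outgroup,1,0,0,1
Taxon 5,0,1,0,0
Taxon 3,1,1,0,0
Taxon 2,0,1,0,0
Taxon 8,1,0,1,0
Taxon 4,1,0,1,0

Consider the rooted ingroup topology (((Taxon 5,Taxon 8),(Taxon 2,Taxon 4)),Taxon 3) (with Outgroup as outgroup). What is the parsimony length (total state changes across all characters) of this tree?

Map each character onto (((Taxon 5,Taxon 8),(Taxon 2,Taxon 4)),Taxon 3) (rooted by Outgroup) and count the minimum state changes it requires (Fitch parsimony):
cranial crest: 2; sclerotic ring: 3; serrated mandibles: 2; ocelli absent: 1.
Total tree length = 8.

8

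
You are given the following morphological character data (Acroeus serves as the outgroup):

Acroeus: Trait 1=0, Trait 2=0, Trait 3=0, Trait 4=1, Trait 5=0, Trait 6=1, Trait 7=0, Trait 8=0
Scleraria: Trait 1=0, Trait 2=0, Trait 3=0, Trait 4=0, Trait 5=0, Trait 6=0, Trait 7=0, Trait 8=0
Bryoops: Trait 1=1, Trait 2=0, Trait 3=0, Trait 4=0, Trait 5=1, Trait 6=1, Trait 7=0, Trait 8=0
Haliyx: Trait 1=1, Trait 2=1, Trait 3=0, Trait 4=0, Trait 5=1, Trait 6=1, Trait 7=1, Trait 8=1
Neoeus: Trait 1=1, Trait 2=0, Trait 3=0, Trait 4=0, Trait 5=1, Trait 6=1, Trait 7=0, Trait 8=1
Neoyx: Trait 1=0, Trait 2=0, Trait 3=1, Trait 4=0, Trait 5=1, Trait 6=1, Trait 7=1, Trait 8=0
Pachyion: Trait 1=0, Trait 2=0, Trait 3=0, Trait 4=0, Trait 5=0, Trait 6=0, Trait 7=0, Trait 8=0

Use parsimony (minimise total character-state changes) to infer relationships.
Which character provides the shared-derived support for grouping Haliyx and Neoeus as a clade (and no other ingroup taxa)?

Character polarity is set by the outgroup: the derived state is whichever differs from the outgroup's state, so for Trait 4, Trait 6 the derived state is '0', and for the remaining characters it is '1'.
Only Bryoops, Haliyx, and Neoeus show the derived state '1' for Trait 1, supporting them as a clade.
Trait 2: derived state '1' in Haliyx only — an autapomorphy, so it tells us nothing about relationships among taxa.
Trait 3 (derived state '1') is unique to Neoyx (autapomorphy; uninformative for grouping).
Trait 4 (derived state '0') is shared by all ingroup taxa — unites the whole ingroup.
Only Bryoops, Haliyx, Neoeus, and Neoyx show the derived state '1' for Trait 5, supporting them as a clade.
Trait 6: derived state '0' in Pachyion and Scleraria only — synapomorphy for {Pachyion, Scleraria}.
Trait 7 (state '1') occurs in Haliyx and Neoyx but conflicts with the nesting implied by the other characters — most parsimoniously interpreted as homoplasy.
Trait 8: derived state '1' in Haliyx and Neoeus only — synapomorphy for {Haliyx, Neoeus}.
Most parsimonious ingroup topology: ((Scleraria,Pachyion),((Bryoops,(Haliyx,Neoeus)),Neoyx)).
The clade {Haliyx, Neoeus} is supported by Trait 8: its derived state '1' occurs in exactly those taxa and in no other taxon (including the outgroup).

Trait 8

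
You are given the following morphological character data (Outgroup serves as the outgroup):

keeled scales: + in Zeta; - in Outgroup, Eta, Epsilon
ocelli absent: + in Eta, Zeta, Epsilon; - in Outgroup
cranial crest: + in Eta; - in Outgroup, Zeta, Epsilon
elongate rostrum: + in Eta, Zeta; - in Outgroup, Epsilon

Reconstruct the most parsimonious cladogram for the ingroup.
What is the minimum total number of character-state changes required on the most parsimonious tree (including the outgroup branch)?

The outgroup has state '-' for every character, so '+' is the derived state throughout.
keeled scales (derived state '+') is unique to Zeta (autapomorphy; uninformative for grouping).
ocelli absent (derived state '+') is shared by all ingroup taxa — unites the whole ingroup.
cranial crest: derived state '+' in Eta only — an autapomorphy, so it tells us nothing about relationships among taxa.
elongate rostrum: derived state '+' in Eta and Zeta only — synapomorphy for {Eta, Zeta}.
Most parsimonious ingroup topology: ((Eta,Zeta),Epsilon).
Changes per character on this tree: keeled scales: 1; ocelli absent: 1; cranial crest: 1; elongate rostrum: 1.
Total = 4.

4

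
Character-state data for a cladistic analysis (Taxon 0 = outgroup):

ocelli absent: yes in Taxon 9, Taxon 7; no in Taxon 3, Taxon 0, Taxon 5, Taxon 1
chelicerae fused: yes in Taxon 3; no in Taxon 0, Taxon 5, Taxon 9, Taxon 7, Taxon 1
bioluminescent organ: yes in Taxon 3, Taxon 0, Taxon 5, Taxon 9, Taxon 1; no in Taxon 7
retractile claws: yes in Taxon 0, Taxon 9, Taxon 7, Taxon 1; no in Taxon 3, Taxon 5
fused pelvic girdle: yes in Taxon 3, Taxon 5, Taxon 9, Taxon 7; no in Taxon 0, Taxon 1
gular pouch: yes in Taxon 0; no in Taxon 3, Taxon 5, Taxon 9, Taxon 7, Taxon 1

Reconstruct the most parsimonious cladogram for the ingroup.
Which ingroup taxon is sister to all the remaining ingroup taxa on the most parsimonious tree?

Taxon 1

Character polarity is set by the outgroup: the derived state is whichever differs from the outgroup's state, so for bioluminescent organ, retractile claws, gular pouch the derived state is 'no', and for the remaining characters it is 'yes'.
ocelli absent (derived state 'yes') is shared by Taxon 7 and Taxon 9 — a synapomorphy uniting that clade.
chelicerae fused (derived state 'yes') is unique to Taxon 3 (autapomorphy; uninformative for grouping).
bioluminescent organ: derived state 'no' in Taxon 7 only — an autapomorphy, so it tells us nothing about relationships among taxa.
retractile claws: derived state 'no' in Taxon 3 and Taxon 5 only — synapomorphy for {Taxon 3, Taxon 5}.
fused pelvic girdle: derived state 'yes' in Taxon 3, Taxon 5, Taxon 7, and Taxon 9 only — synapomorphy for {Taxon 3, Taxon 5, Taxon 7, Taxon 9}.
gular pouch (derived state 'no') is shared by all ingroup taxa — unites the whole ingroup.
Most parsimonious ingroup topology: (((Taxon 7,Taxon 9),(Taxon 3,Taxon 5)),Taxon 1).
Taxon 1 is sister to the clade containing all other ingroup taxa, so it is the earliest-diverging (most basal) ingroup lineage.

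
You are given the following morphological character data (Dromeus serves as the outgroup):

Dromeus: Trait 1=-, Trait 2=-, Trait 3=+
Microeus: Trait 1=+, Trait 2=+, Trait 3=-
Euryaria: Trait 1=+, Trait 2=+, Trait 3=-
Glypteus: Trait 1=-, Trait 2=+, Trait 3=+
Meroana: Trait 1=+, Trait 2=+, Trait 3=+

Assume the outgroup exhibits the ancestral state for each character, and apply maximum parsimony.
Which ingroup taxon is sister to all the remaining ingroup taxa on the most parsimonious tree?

Glypteus

Character polarity is set by the outgroup: the derived state is whichever differs from the outgroup's state, so for Trait 3 the derived state is '-', and for the remaining characters it is '+'.
Trait 1: derived state '+' in Euryaria, Meroana, and Microeus only — synapomorphy for {Euryaria, Meroana, Microeus}.
Trait 2 (derived state '+') is shared by all ingroup taxa — unites the whole ingroup.
Trait 3 (derived state '-') is shared by Euryaria and Microeus — a synapomorphy uniting that clade.
Most parsimonious ingroup topology: (((Euryaria,Microeus),Meroana),Glypteus).
Glypteus is sister to the clade containing all other ingroup taxa, so it is the earliest-diverging (most basal) ingroup lineage.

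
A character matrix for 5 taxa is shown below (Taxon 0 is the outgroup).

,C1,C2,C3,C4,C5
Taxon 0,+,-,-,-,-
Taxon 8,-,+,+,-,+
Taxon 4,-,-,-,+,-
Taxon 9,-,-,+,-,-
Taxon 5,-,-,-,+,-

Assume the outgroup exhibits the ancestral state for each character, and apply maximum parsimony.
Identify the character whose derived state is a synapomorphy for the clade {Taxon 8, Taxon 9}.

C3

Character polarity is set by the outgroup: the derived state is whichever differs from the outgroup's state, so for C1 the derived state is '-', and for the remaining characters it is '+'.
All ingroup taxa share the derived state '-' for C1; it defines the ingroup but does not resolve relationships within it.
C2 (derived state '+') is unique to Taxon 8 (autapomorphy; uninformative for grouping).
Only Taxon 8 and Taxon 9 show the derived state '+' for C3, supporting them as a clade.
C4 (derived state '+') is shared by Taxon 4 and Taxon 5 — a synapomorphy uniting that clade.
C5: derived state '+' in Taxon 8 only — an autapomorphy, so it tells us nothing about relationships among taxa.
Most parsimonious ingroup topology: ((Taxon 8,Taxon 9),(Taxon 4,Taxon 5)).
The clade {Taxon 8, Taxon 9} is supported by C3: its derived state '+' occurs in exactly those taxa and in no other taxon (including the outgroup).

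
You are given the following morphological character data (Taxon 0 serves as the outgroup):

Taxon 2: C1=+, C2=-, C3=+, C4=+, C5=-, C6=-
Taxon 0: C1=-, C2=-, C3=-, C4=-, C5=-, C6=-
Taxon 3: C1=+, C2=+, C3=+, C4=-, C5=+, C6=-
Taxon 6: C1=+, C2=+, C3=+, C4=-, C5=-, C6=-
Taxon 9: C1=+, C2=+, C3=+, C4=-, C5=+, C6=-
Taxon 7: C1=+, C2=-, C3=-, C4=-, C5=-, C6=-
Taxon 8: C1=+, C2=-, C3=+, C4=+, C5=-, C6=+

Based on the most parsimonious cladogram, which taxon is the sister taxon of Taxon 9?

Taxon 3

The outgroup has state '-' for every character, so '+' is the derived state throughout.
All ingroup taxa share the derived state '+' for C1; it defines the ingroup but does not resolve relationships within it.
Only Taxon 3, Taxon 6, and Taxon 9 show the derived state '+' for C2, supporting them as a clade.
C3 (derived state '+') is shared by Taxon 2, Taxon 3, Taxon 6, Taxon 8, and Taxon 9 — a synapomorphy uniting that clade.
C4 (derived state '+') is shared by Taxon 2 and Taxon 8 — a synapomorphy uniting that clade.
C5 (derived state '+') is shared by Taxon 3 and Taxon 9 — a synapomorphy uniting that clade.
C6: derived state '+' in Taxon 8 only — an autapomorphy, so it tells us nothing about relationships among taxa.
Most parsimonious ingroup topology: (Taxon 7,(((Taxon 9,Taxon 3),Taxon 6),(Taxon 8,Taxon 2))).
Taxon 9 and Taxon 3 form a cherry on this tree, so they are sister taxa.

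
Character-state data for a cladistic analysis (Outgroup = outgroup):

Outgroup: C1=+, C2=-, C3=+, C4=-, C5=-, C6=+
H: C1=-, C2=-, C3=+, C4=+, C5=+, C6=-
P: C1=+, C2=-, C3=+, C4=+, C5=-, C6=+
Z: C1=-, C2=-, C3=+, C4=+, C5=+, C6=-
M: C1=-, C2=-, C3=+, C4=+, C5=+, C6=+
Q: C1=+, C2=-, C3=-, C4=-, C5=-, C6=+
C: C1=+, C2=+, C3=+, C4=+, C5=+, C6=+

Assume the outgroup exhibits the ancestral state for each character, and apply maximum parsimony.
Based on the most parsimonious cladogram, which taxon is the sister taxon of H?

Z

Character polarity is set by the outgroup: the derived state is whichever differs from the outgroup's state, so for C1, C3, C6 the derived state is '-', and for the remaining characters it is '+'.
C1 (derived state '-') is shared by H, M, and Z — a synapomorphy uniting that clade.
C2 (derived state '+') is unique to C (autapomorphy; uninformative for grouping).
C3: derived state '-' in Q only — an autapomorphy, so it tells us nothing about relationships among taxa.
C4 (derived state '+') is shared by C, H, M, P, and Z — a synapomorphy uniting that clade.
C5: derived state '+' in C, H, M, and Z only — synapomorphy for {C, H, M, Z}.
Only H and Z show the derived state '-' for C6, supporting them as a clade.
Most parsimonious ingroup topology: (((((H,Z),M),C),P),Q).
H and Z form a cherry on this tree, so they are sister taxa.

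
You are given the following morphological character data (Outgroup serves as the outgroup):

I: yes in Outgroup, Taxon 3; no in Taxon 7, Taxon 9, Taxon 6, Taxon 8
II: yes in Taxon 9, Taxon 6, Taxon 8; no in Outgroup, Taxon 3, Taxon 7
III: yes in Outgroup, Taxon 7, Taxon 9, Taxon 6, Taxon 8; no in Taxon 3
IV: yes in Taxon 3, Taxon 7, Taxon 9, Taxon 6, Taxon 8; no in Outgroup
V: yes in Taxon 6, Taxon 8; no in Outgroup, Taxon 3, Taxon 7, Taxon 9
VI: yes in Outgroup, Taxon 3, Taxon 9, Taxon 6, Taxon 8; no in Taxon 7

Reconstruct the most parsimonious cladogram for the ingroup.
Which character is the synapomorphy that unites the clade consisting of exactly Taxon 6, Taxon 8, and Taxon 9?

Character polarity is set by the outgroup: the derived state is whichever differs from the outgroup's state, so for I, III, VI the derived state is 'no', and for the remaining characters it is 'yes'.
Only Taxon 6, Taxon 7, Taxon 8, and Taxon 9 show the derived state 'no' for I, supporting them as a clade.
Only Taxon 6, Taxon 8, and Taxon 9 show the derived state 'yes' for II, supporting them as a clade.
III (derived state 'no') is unique to Taxon 3 (autapomorphy; uninformative for grouping).
IV (derived state 'yes') is shared by all ingroup taxa — unites the whole ingroup.
Only Taxon 6 and Taxon 8 show the derived state 'yes' for V, supporting them as a clade.
VI (derived state 'no') is unique to Taxon 7 (autapomorphy; uninformative for grouping).
Most parsimonious ingroup topology: (Taxon 3,(Taxon 7,(Taxon 9,(Taxon 6,Taxon 8)))).
The clade {Taxon 6, Taxon 8, Taxon 9} is supported by II: its derived state 'yes' occurs in exactly those taxa and in no other taxon (including the outgroup).

II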